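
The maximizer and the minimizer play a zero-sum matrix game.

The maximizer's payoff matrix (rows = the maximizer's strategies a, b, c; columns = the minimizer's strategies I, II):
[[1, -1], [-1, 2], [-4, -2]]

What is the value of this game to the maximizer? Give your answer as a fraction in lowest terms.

1/5

Row c is strictly dominated by row a, so the maximizer never plays it.
The remaining 2×2 game on (a, b) × (I, II) has no saddle point. Let the maximizer play a with probability p; indifference gives p − (1−p) = −p + 2(1−p), so p = 3/5.
Similarly the minimizer's optimal q on I is 3/5, and the value is 1·(3/5) + (-1)·(2/5) = 1/5.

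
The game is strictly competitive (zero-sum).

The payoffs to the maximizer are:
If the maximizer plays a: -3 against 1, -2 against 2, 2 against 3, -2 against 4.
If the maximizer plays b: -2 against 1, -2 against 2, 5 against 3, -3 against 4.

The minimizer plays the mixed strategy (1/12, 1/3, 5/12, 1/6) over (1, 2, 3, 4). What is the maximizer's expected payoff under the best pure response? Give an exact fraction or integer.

3/4

a: (-3)·(1/12) + (-2)·(1/3) + (2)·(5/12) + (-2)·(1/6) = -5/12.
b: (-2)·(1/12) + (-2)·(1/3) + (5)·(5/12) + (-3)·(1/6) = 3/4.
The best pure response is b with expected payoff 3/4.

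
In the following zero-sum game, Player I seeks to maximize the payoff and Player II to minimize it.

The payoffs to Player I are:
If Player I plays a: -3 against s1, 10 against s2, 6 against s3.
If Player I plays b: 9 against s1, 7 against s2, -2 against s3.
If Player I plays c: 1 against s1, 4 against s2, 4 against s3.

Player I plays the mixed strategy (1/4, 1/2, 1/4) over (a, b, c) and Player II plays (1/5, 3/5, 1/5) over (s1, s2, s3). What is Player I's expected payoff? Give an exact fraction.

53/10

Against (1/5, 3/5, 1/5), each row's expected payoff is a: 33/5; b: 28/5; c: 17/5.
Taking the (1/4, 1/2, 1/4)-weighted average: (1/4)·(33/5) + (1/2)·(28/5) + (1/4)·(17/5) = 53/10.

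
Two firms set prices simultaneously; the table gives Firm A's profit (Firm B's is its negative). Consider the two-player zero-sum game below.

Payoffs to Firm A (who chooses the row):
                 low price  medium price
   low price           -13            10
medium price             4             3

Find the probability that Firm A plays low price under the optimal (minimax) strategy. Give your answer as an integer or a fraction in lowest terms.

1/24

Row minima are -13 and 3, so Firm A's maximin is 3; column maxima are 4 and 10, so Firm B's minimax is 4. These differ, so the equilibrium is in mixed strategies.
Let Firm A play low price with probability p. Firm B is indifferent when −13p + 4(1−p) = 10p + 3(1−p), giving p = 1/24.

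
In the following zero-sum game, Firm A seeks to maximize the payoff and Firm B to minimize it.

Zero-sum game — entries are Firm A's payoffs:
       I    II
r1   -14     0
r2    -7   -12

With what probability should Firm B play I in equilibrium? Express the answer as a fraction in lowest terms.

12/19

Row minima are -14 and -12, so Firm A's maximin is -12; column maxima are -7 and 0, so Firm B's minimax is -7. These differ, so the equilibrium is in mixed strategies.
Let Firm B play I with probability q. Firm A is indifferent when −14q = −7q − 12(1−q), giving q = 12/19.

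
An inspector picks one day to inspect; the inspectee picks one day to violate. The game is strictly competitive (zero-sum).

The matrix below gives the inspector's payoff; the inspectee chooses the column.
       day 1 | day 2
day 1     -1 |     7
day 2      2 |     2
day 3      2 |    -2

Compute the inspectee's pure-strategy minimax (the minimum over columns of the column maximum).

2

The worst case (largest entry) in each column is day 1: 2, day 2: 7.
The best (smallest) of these is 2.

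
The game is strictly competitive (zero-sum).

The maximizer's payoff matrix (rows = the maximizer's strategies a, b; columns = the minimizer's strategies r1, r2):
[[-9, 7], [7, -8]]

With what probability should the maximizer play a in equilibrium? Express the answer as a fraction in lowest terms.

Row minima are -9 and -8, so the maximizer's maximin is -8; column maxima are 7 and 7, so the minimizer's minimax is 7. These differ, so the equilibrium is in mixed strategies.
Let the maximizer play a with probability p. The minimizer is indifferent when −9p + 7(1−p) = 7p − 8(1−p), giving p = 15/31.

15/31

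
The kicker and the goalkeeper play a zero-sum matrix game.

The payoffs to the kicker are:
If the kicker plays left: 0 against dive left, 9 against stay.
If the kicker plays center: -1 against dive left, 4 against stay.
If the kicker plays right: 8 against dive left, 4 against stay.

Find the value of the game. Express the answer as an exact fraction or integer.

72/13

Row center is strictly dominated by row left, so the kicker never plays it.
The remaining 2×2 game on (left, right) × (dive left, stay) has no saddle point. Let the kicker play left with probability p; indifference gives 8(1−p) = 9p + 4(1−p), so p = 4/13.
Similarly the goalkeeper's optimal q on dive left is 5/13, and the value is 0·(5/13) + (9)·(8/13) = 72/13.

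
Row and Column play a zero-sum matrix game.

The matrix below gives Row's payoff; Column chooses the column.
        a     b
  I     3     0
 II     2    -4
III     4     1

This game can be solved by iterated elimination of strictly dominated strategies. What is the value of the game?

Column a is strictly dominated by b for Column (0<3, -4<2, 1<4); eliminate a.
Row I is strictly dominated by row III (1>0); eliminate I.
Row II is strictly dominated by row III (1>-4); eliminate II.
Only (III, b) remains, with payoff 1.

1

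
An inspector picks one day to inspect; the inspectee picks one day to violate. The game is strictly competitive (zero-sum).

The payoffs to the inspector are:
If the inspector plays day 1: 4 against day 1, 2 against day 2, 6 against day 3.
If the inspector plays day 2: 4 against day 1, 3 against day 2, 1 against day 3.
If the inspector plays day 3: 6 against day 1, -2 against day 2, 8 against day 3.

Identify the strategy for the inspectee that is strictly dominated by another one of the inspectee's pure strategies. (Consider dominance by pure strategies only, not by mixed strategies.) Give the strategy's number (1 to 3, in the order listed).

1

The inspectee prefers columns that give the inspector less. Compare day 1 with day 2: 2 < 4, 3 < 4, -2 < 6.
So day 2 strictly dominates day 1 for the inspectee; day 1 is strictly dominated.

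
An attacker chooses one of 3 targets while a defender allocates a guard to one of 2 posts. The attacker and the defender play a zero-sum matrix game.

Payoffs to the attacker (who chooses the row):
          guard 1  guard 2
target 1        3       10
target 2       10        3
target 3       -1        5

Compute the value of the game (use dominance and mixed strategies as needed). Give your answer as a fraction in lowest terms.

13/2

Row target 3 is strictly dominated by row target 1, so the attacker never plays it.
The remaining 2×2 game on (target 1, target 2) × (guard 1, guard 2) has no saddle point. Let the attacker play target 1 with probability p; indifference gives 3p + 10(1−p) = 10p + 3(1−p), so p = 1/2.
Similarly the defender's optimal q on guard 1 is 1/2, and the value is 3·(1/2) + (10)·(1/2) = 13/2.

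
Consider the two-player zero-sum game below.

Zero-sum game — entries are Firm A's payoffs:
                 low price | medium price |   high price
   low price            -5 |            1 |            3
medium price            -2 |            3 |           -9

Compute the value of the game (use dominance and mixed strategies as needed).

-17/5

Column medium price is strictly dominated by low price for Firm B (it gives Firm A more in every row).
The remaining 2×2 game on (low price, medium price) × (low price, high price) has no saddle point. Let Firm A play low price with probability p; indifference gives −5p − 2(1−p) = 3p − 9(1−p), so p = 7/15.
Similarly Firm B's optimal q on low price is 4/5, and the value is -5·(4/5) + (3)·(1/5) = -17/5.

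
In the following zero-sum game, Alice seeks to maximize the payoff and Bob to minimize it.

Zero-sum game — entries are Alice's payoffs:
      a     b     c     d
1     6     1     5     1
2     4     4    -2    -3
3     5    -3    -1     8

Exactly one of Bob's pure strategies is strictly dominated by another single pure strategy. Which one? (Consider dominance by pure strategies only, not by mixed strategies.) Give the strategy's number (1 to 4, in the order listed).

1

Bob prefers columns that give Alice less. Compare a with c: 5 < 6, -2 < 4, -1 < 5.
So c strictly dominates a for Bob; a is strictly dominated.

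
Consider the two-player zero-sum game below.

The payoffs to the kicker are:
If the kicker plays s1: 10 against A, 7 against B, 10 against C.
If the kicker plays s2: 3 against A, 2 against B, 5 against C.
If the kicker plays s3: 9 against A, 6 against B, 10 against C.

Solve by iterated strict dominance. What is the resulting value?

7

Row s2 is strictly dominated by row s1 (10>3, 7>2, 10>5); eliminate s2.
Column C is strictly dominated by B for the goalkeeper (7<10, 6<10); eliminate C.
Column A is strictly dominated by B for the goalkeeper (7<10, 6<9); eliminate A.
Row s3 is strictly dominated by row s1 (7>6); eliminate s3.
Only (s1, B) remains, with payoff 7.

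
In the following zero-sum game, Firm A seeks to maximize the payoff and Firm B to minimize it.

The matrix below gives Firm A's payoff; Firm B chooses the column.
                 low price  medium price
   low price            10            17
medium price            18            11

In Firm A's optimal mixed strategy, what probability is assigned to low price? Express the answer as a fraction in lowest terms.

1/2

Row minima are 10 and 11, so Firm A's maximin is 11; column maxima are 18 and 17, so Firm B's minimax is 17. These differ, so the equilibrium is in mixed strategies.
Let Firm A play low price with probability p. Firm B is indifferent when 10p + 18(1−p) = 17p + 11(1−p), giving p = 1/2.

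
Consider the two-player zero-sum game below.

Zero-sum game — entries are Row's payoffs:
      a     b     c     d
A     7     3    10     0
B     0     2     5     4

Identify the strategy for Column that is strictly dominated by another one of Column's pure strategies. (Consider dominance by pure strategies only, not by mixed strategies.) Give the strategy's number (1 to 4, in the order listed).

3

Column prefers columns that give Row less. Compare c with a: 7 < 10, 0 < 5.
So a strictly dominates c for Column; c is strictly dominated.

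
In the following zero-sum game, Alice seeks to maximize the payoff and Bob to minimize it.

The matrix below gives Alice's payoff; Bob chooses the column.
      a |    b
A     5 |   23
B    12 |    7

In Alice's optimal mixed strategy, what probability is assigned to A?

5/23

Row minima are 5 and 7, so Alice's maximin is 7; column maxima are 12 and 23, so Bob's minimax is 12. These differ, so the equilibrium is in mixed strategies.
Let Alice play A with probability p. Bob is indifferent when 5p + 12(1−p) = 23p + 7(1−p), giving p = 5/23.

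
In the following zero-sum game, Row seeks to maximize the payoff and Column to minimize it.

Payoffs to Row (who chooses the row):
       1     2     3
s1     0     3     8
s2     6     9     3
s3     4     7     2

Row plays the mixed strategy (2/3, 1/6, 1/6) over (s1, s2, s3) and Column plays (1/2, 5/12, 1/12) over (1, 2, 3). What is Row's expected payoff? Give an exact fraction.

79/24

Against (1/2, 5/12, 1/12), each row's expected payoff is s1: 23/12; s2: 7; s3: 61/12.
Taking the (2/3, 1/6, 1/6)-weighted average: (2/3)·(23/12) + (1/6)·(7) + (1/6)·(61/12) = 79/24.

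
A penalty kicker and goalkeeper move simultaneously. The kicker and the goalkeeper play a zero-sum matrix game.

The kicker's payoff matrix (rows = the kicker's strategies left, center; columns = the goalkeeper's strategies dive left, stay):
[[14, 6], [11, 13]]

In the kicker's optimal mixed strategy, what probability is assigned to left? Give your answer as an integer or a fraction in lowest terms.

Row minima are 6 and 11, so the kicker's maximin is 11; column maxima are 14 and 13, so the goalkeeper's minimax is 13. These differ, so the equilibrium is in mixed strategies.
Let the kicker play left with probability p. The goalkeeper is indifferent when 14p + 11(1−p) = 6p + 13(1−p), giving p = 1/5.

1/5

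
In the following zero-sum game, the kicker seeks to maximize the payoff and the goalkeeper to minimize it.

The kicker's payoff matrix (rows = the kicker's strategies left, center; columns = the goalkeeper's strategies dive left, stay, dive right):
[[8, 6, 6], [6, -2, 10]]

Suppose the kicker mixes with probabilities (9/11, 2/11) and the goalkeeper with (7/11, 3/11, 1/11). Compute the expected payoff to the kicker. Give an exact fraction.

812/121

Against (7/11, 3/11, 1/11), each row's expected payoff is left: 80/11; center: 46/11.
Taking the (9/11, 2/11)-weighted average: (9/11)·(80/11) + (2/11)·(46/11) = 812/121.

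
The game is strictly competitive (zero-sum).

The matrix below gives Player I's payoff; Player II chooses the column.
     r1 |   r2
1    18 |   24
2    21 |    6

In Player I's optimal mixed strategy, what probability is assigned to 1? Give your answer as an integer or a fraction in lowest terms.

Row minima are 18 and 6, so Player I's maximin is 18; column maxima are 21 and 24, so Player II's minimax is 21. These differ, so the equilibrium is in mixed strategies.
Let Player I play 1 with probability p. Player II is indifferent when 18p + 21(1−p) = 24p + 6(1−p), giving p = 5/7.

5/7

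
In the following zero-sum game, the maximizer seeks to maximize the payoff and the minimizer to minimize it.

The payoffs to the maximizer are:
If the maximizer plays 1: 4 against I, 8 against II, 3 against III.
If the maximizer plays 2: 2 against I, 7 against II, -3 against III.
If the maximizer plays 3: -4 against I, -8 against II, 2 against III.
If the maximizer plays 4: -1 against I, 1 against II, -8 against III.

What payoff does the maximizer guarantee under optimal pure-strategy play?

3

Row minima: 3, -3, -8, -8 → the maximizer's maximin is 3.
Column maxima: 4, 8, 3 → the minimizer's minimax is 3.
They coincide at (1, III), so the value is 3.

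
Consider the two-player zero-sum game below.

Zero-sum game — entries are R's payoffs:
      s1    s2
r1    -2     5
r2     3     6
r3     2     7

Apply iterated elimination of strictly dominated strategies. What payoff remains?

3

Row r1 is strictly dominated by row r2 (3>-2, 6>5); eliminate r1.
Column s2 is strictly dominated by s1 for C (3<6, 2<7); eliminate s2.
Row r3 is strictly dominated by row r2 (3>2); eliminate r3.
Only (r2, s1) remains, with payoff 3.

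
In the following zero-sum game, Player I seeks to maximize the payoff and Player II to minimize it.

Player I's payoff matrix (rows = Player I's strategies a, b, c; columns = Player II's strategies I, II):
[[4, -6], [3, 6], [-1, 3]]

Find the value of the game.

42/13

Row c is strictly dominated by row b, so Player I never plays it.
The remaining 2×2 game on (a, b) × (I, II) has no saddle point. Let Player I play a with probability p; indifference gives 4p + 3(1−p) = −6p + 6(1−p), so p = 3/13.
Similarly Player II's optimal q on I is 12/13, and the value is 4·(12/13) + (-6)·(1/13) = 42/13.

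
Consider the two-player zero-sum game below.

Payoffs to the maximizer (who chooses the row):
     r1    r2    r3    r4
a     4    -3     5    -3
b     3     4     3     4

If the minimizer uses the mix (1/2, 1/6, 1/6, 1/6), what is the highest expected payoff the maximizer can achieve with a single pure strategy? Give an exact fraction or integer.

a: (4)·(1/2) + (-3)·(1/6) + (5)·(1/6) + (-3)·(1/6) = 11/6.
b: (3)·(1/2) + (4)·(1/6) + (3)·(1/6) + (4)·(1/6) = 10/3.
The best pure response is b with expected payoff 10/3.

10/3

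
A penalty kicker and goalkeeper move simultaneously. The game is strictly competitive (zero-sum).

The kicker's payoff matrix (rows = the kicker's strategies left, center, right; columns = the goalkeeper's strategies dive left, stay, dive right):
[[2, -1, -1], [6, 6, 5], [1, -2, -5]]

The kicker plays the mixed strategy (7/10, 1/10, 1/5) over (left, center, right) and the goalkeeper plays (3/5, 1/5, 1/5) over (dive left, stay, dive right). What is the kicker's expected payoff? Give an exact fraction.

49/50

Against (3/5, 1/5, 1/5), each row's expected payoff is left: 4/5; center: 29/5; right: -4/5.
Taking the (7/10, 1/10, 1/5)-weighted average: (7/10)·(4/5) + (1/10)·(29/5) + (1/5)·(-4/5) = 49/50.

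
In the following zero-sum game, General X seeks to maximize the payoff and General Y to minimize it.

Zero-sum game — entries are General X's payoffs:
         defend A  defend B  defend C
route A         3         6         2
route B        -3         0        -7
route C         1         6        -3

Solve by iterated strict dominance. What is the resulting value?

2

Row route B is strictly dominated by row route A (3>-3, 6>0, 2>-7); eliminate route B.
Column defend A is strictly dominated by defend C for General Y (2<3, -3<1); eliminate defend A.
Column defend B is strictly dominated by defend C for General Y (2<6, -3<6); eliminate defend B.
Row route C is strictly dominated by row route A (2>-3); eliminate route C.
Only (route A, defend C) remains, with payoff 2.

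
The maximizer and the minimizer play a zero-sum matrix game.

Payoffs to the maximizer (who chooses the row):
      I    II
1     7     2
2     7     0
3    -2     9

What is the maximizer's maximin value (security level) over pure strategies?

2

The worst-case payoff for each row is 1: 2, 2: 0, 3: -2.
The best of these is 2.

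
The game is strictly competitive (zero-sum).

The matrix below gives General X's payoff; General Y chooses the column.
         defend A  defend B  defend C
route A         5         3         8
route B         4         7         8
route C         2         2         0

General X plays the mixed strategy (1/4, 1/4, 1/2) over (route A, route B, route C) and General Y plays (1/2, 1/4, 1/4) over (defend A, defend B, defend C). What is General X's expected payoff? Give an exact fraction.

7/2

Against (1/2, 1/4, 1/4), each row's expected payoff is route A: 21/4; route B: 23/4; route C: 3/2.
Taking the (1/4, 1/4, 1/2)-weighted average: (1/4)·(21/4) + (1/4)·(23/4) + (1/2)·(3/2) = 7/2.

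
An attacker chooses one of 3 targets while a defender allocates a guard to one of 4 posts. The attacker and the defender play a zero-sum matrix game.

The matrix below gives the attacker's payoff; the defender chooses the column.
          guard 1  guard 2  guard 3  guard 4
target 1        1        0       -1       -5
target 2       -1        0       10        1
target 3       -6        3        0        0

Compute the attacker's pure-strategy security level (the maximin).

The worst-case payoff for each row is target 1: -5, target 2: -1, target 3: -6.
The best of these is -1.

-1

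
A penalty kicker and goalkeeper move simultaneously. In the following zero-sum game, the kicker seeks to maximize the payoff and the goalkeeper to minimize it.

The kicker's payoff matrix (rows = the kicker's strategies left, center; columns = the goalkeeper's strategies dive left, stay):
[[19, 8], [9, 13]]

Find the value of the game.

35/3

Row minima are 8 and 9, so the kicker's maximin is 9; column maxima are 19 and 13, so the goalkeeper's minimax is 13. These differ, so the equilibrium is in mixed strategies.
Let the kicker play left with probability p. The goalkeeper is indifferent when 19p + 9(1−p) = 8p + 13(1−p), giving p = 4/15.
Let the goalkeeper play dive left with probability q. The kicker is indifferent when 19q + 8(1−q) = 9q + 13(1−q), giving q = 1/3.
The value is 19·(1/3) + (8)·(2/3) = 35/3.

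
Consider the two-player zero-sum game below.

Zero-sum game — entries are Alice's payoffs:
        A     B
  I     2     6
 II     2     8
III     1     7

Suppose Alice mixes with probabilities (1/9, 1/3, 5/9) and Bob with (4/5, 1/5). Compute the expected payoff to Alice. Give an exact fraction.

13/5

Against (4/5, 1/5), each row's expected payoff is I: 14/5; II: 16/5; III: 11/5.
Taking the (1/9, 1/3, 5/9)-weighted average: (1/9)·(14/5) + (1/3)·(16/5) + (5/9)·(11/5) = 13/5.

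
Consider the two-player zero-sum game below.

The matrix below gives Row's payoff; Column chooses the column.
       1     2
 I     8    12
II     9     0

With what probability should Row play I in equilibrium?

9/13

Row minima are 8 and 0, so Row's maximin is 8; column maxima are 9 and 12, so Column's minimax is 9. These differ, so the equilibrium is in mixed strategies.
Let Row play I with probability p. Column is indifferent when 8p + 9(1−p) = 12p, giving p = 9/13.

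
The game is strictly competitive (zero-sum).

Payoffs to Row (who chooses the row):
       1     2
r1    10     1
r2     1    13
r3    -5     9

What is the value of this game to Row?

Row r3 is strictly dominated by row r2, so Row never plays it.
The remaining 2×2 game on (r1, r2) × (1, 2) has no saddle point. Let Row play r1 with probability p; indifference gives 10p + (1−p) = p + 13(1−p), so p = 4/7.
Similarly Column's optimal q on 1 is 4/7, and the value is 10·(4/7) + (1)·(3/7) = 43/7.

43/7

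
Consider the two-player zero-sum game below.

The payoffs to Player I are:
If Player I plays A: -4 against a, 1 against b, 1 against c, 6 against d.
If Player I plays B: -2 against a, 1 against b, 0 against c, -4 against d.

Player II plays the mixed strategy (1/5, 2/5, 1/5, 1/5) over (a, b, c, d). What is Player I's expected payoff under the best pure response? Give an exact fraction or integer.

1

A: (-4)·(1/5) + (1)·(2/5) + (1)·(1/5) + (6)·(1/5) = 1.
B: (-2)·(1/5) + (1)·(2/5) + (0)·(1/5) + (-4)·(1/5) = -4/5.
The best pure response is A with expected payoff 1.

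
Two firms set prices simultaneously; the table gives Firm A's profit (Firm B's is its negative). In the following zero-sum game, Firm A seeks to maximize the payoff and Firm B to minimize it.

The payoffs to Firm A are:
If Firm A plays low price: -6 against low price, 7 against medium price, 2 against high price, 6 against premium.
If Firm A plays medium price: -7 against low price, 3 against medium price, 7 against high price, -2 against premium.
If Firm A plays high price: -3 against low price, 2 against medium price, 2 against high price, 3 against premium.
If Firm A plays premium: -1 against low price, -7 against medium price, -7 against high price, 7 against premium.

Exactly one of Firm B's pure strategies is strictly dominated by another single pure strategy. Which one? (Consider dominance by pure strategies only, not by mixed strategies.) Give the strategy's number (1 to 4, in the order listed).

Firm B prefers columns that give Firm A less. Compare premium with low price: -6 < 6, -7 < -2, -3 < 3, -1 < 7.
So low price strictly dominates premium for Firm B; premium is strictly dominated.

4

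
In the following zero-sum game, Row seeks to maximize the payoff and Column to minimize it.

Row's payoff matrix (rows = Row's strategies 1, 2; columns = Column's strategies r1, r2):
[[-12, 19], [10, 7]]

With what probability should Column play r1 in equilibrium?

Row minima are -12 and 7, so Row's maximin is 7; column maxima are 10 and 19, so Column's minimax is 10. These differ, so the equilibrium is in mixed strategies.
Let Column play r1 with probability q. Row is indifferent when −12q + 19(1−q) = 10q + 7(1−q), giving q = 6/17.

6/17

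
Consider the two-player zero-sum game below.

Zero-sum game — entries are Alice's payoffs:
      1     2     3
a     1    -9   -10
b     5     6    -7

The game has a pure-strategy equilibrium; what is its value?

Row minima: -10, -7 → Alice's maximin is -7.
Column maxima: 5, 6, -7 → Bob's minimax is -7.
They coincide at (b, 3), so the value is -7.

-7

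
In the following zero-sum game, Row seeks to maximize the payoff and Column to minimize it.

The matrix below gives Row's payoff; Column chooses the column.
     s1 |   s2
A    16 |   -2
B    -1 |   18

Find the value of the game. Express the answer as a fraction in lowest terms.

Row minima are -2 and -1, so Row's maximin is -1; column maxima are 16 and 18, so Column's minimax is 16. These differ, so the equilibrium is in mixed strategies.
Let Row play A with probability p. Column is indifferent when 16p − (1−p) = −2p + 18(1−p), giving p = 19/37.
Let Column play s1 with probability q. Row is indifferent when 16q − 2(1−q) = −q + 18(1−q), giving q = 20/37.
The value is 16·(20/37) + (-2)·(17/37) = 286/37.

286/37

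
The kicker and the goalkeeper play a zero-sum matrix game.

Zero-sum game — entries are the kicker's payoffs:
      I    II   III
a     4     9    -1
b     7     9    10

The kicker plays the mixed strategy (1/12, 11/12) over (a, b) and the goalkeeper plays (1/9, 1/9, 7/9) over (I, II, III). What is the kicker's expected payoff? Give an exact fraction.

Against (1/9, 1/9, 7/9), each row's expected payoff is a: 2/3; b: 86/9.
Taking the (1/12, 11/12)-weighted average: (1/12)·(2/3) + (11/12)·(86/9) = 238/27.

238/27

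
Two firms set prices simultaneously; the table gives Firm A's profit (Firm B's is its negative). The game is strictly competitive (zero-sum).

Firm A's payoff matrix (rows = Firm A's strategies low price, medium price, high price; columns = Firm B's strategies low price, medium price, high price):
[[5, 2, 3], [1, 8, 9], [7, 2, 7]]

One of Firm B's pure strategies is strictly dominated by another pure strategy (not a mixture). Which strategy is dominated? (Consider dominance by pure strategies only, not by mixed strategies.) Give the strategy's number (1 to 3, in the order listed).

Firm B prefers columns that give Firm A less. Compare high price with medium price: 2 < 3, 8 < 9, 2 < 7.
So medium price strictly dominates high price for Firm B; high price is strictly dominated.

3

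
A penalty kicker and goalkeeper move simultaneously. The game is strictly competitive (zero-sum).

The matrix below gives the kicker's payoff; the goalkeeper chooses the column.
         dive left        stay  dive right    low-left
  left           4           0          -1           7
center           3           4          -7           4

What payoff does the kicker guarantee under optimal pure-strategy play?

-1

Row minima: -1, -7 → the kicker's maximin is -1.
Column maxima: 4, 4, -1, 7 → the goalkeeper's minimax is -1.
They coincide at (left, dive right), so the value is -1.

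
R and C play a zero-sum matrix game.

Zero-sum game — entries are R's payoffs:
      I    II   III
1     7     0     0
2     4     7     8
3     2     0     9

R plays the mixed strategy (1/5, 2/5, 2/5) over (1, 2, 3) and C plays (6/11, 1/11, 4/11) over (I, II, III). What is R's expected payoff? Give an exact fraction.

Against (6/11, 1/11, 4/11), each row's expected payoff is 1: 42/11; 2: 63/11; 3: 48/11.
Taking the (1/5, 2/5, 2/5)-weighted average: (1/5)·(42/11) + (2/5)·(63/11) + (2/5)·(48/11) = 24/5.

24/5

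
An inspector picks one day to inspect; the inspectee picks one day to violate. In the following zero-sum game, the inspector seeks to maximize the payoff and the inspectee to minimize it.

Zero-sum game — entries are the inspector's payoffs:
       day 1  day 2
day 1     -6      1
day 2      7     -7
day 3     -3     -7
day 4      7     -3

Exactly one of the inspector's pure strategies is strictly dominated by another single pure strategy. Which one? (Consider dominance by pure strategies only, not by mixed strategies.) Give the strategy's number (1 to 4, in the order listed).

Compare day 3 with day 4: 7 > -3, -3 > -7.
So day 4 strictly dominates day 3 for the inspector; day 3 is strictly dominated.

3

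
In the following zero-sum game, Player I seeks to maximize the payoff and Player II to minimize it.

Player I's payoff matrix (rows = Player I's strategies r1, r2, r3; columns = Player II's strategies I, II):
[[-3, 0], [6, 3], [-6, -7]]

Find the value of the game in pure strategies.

Row minima: -3, 3, -7 → Player I's maximin is 3.
Column maxima: 6, 3 → Player II's minimax is 3.
They coincide at (r2, II), so the value is 3.

3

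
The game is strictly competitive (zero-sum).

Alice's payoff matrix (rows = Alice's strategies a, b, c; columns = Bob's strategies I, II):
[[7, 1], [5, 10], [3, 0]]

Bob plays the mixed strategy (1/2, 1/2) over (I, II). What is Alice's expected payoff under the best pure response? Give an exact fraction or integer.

15/2

a: (7)·(1/2) + (1)·(1/2) = 4.
b: (5)·(1/2) + (10)·(1/2) = 15/2.
c: (3)·(1/2) + (0)·(1/2) = 3/2.
The best pure response is b with expected payoff 15/2.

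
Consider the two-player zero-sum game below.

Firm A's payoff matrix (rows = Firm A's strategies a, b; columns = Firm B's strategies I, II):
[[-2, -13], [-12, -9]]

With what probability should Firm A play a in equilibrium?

Row minima are -13 and -12, so Firm A's maximin is -12; column maxima are -2 and -9, so Firm B's minimax is -9. These differ, so the equilibrium is in mixed strategies.
Let Firm A play a with probability p. Firm B is indifferent when −2p − 12(1−p) = −13p − 9(1−p), giving p = 3/14.

3/14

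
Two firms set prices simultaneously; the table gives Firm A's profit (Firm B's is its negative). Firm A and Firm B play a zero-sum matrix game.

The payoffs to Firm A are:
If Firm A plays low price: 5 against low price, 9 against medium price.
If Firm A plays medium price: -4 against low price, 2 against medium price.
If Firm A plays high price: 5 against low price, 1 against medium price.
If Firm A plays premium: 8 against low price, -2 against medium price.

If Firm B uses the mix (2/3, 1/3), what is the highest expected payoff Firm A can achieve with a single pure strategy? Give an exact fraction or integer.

low price: (5)·(2/3) + (9)·(1/3) = 19/3.
medium price: (-4)·(2/3) + (2)·(1/3) = -2.
high price: (5)·(2/3) + (1)·(1/3) = 11/3.
premium: (8)·(2/3) + (-2)·(1/3) = 14/3.
The best pure response is low price with expected payoff 19/3.

19/3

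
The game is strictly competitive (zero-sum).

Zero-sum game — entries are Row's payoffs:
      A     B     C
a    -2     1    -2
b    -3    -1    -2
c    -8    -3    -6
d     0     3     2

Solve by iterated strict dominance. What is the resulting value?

0

Column B is strictly dominated by A for Column (-2<1, -3<-1, -8<-3, 0<3); eliminate B.
Row c is strictly dominated by row a (-2>-8, -2>-6); eliminate c.
Row b is strictly dominated by row d (0>-3, 2>-2); eliminate b.
Row a is strictly dominated by row d (0>-2, 2>-2); eliminate a.
Column C is strictly dominated by A for Column (0<2); eliminate C.
Only (d, A) remains, with payoff 0.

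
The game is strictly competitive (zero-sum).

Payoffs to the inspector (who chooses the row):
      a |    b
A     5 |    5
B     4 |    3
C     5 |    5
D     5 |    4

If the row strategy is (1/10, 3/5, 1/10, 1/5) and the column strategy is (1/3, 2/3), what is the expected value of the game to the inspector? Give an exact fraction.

58/15

Against (1/3, 2/3), each row's expected payoff is A: 5; B: 10/3; C: 5; D: 13/3.
Taking the (1/10, 3/5, 1/10, 1/5)-weighted average: (1/10)·(5) + (3/5)·(10/3) + (1/10)·(5) + (1/5)·(13/3) = 58/15.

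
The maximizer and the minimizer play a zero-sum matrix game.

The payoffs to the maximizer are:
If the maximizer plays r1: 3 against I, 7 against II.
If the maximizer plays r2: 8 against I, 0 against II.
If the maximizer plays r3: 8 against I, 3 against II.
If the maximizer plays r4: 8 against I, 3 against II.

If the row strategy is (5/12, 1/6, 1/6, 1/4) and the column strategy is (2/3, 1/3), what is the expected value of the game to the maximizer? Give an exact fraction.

Against (2/3, 1/3), each row's expected payoff is r1: 13/3; r2: 16/3; r3: 19/3; r4: 19/3.
Taking the (5/12, 1/6, 1/6, 1/4)-weighted average: (5/12)·(13/3) + (1/6)·(16/3) + (1/6)·(19/3) + (1/4)·(19/3) = 16/3.

16/3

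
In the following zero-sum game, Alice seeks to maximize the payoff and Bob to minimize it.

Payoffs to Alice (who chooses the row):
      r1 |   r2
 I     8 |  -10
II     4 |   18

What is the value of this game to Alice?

Row minima are -10 and 4, so Alice's maximin is 4; column maxima are 8 and 18, so Bob's minimax is 8. These differ, so the equilibrium is in mixed strategies.
Let Alice play I with probability p. Bob is indifferent when 8p + 4(1−p) = −10p + 18(1−p), giving p = 7/16.
Let Bob play r1 with probability q. Alice is indifferent when 8q − 10(1−q) = 4q + 18(1−q), giving q = 7/8.
The value is 8·(7/8) + (-10)·(1/8) = 23/4.

23/4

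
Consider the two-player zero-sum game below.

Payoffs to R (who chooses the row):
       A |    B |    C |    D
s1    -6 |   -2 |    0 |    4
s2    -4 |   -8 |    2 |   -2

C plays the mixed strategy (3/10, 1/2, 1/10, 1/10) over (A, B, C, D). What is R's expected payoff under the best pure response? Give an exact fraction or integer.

-12/5

s1: (-6)·(3/10) + (-2)·(1/2) + (0)·(1/10) + (4)·(1/10) = -12/5.
s2: (-4)·(3/10) + (-8)·(1/2) + (2)·(1/10) + (-2)·(1/10) = -26/5.
The best pure response is s1 with expected payoff -12/5.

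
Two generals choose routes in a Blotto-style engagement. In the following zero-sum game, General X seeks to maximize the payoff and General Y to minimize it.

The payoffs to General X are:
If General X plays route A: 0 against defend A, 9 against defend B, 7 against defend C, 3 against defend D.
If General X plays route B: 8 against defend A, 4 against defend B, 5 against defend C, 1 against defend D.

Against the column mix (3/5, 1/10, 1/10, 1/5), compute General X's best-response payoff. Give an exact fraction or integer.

59/10

route A: (0)·(3/5) + (9)·(1/10) + (7)·(1/10) + (3)·(1/5) = 11/5.
route B: (8)·(3/5) + (4)·(1/10) + (5)·(1/10) + (1)·(1/5) = 59/10.
The best pure response is route B with expected payoff 59/10.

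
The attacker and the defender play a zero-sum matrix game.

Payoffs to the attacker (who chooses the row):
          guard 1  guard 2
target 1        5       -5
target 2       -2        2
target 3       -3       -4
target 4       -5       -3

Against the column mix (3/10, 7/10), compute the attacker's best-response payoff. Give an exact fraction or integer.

target 1: (5)·(3/10) + (-5)·(7/10) = -2.
target 2: (-2)·(3/10) + (2)·(7/10) = 4/5.
target 3: (-3)·(3/10) + (-4)·(7/10) = -37/10.
target 4: (-5)·(3/10) + (-3)·(7/10) = -18/5.
The best pure response is target 2 with expected payoff 4/5.

4/5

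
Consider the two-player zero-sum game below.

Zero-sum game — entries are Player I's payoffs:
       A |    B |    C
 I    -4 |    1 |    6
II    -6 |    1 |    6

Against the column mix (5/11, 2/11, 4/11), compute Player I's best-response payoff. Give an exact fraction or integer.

I: (-4)·(5/11) + (1)·(2/11) + (6)·(4/11) = 6/11.
II: (-6)·(5/11) + (1)·(2/11) + (6)·(4/11) = -4/11.
The best pure response is I with expected payoff 6/11.

6/11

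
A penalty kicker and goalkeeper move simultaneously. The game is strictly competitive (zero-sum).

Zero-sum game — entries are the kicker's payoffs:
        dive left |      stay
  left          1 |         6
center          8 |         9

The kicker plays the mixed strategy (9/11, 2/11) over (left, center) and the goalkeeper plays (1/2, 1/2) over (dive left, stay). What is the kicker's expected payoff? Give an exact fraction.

97/22

Against (1/2, 1/2), each row's expected payoff is left: 7/2; center: 17/2.
Taking the (9/11, 2/11)-weighted average: (9/11)·(7/2) + (2/11)·(17/2) = 97/22.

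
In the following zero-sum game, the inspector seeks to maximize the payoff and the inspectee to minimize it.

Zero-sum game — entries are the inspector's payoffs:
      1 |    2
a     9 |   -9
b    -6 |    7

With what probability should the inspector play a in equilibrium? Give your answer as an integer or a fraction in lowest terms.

Row minima are -9 and -6, so the inspector's maximin is -6; column maxima are 9 and 7, so the inspectee's minimax is 7. These differ, so the equilibrium is in mixed strategies.
Let the inspector play a with probability p. The inspectee is indifferent when 9p − 6(1−p) = −9p + 7(1−p), giving p = 13/31.

13/31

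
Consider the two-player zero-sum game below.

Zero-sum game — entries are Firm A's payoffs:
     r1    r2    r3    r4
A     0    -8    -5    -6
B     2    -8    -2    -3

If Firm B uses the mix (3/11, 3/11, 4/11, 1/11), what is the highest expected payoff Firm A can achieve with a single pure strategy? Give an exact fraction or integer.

A: (0)·(3/11) + (-8)·(3/11) + (-5)·(4/11) + (-6)·(1/11) = -50/11.
B: (2)·(3/11) + (-8)·(3/11) + (-2)·(4/11) + (-3)·(1/11) = -29/11.
The best pure response is B with expected payoff -29/11.

-29/11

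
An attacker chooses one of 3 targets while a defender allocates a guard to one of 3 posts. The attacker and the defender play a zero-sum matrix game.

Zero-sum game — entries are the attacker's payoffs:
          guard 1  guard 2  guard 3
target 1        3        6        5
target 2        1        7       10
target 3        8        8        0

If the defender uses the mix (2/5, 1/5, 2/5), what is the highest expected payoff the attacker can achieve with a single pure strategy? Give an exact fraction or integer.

29/5

target 1: (3)·(2/5) + (6)·(1/5) + (5)·(2/5) = 22/5.
target 2: (1)·(2/5) + (7)·(1/5) + (10)·(2/5) = 29/5.
target 3: (8)·(2/5) + (8)·(1/5) + (0)·(2/5) = 24/5.
The best pure response is target 2 with expected payoff 29/5.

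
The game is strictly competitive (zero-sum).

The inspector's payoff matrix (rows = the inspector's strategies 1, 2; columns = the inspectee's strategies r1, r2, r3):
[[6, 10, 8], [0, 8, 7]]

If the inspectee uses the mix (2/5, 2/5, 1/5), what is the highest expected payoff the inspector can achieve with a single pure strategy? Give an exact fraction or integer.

1: (6)·(2/5) + (10)·(2/5) + (8)·(1/5) = 8.
2: (0)·(2/5) + (8)·(2/5) + (7)·(1/5) = 23/5.
The best pure response is 1 with expected payoff 8.

8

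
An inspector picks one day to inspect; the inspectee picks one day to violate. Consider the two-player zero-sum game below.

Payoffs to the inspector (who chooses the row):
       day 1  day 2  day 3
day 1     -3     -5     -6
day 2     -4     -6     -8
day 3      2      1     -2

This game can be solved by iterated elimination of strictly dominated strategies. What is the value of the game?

Row day 2 is strictly dominated by row day 1 (-3>-4, -5>-6, -6>-8); eliminate day 2.
Column day 2 is strictly dominated by day 3 for the inspectee (-6<-5, -2<1); eliminate day 2.
Row day 1 is strictly dominated by row day 3 (2>-3, -2>-6); eliminate day 1.
Column day 1 is strictly dominated by day 3 for the inspectee (-2<2); eliminate day 1.
Only (day 3, day 3) remains, with payoff -2.

-2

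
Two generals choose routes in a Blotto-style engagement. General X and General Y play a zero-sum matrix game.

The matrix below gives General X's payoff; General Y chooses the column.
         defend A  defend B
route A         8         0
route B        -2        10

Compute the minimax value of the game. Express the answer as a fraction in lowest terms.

4

Row minima are 0 and -2, so General X's maximin is 0; column maxima are 8 and 10, so General Y's minimax is 8. These differ, so the equilibrium is in mixed strategies.
Let General X play route A with probability p. General Y is indifferent when 8p − 2(1−p) = 10(1−p), giving p = 3/5.
Let General Y play defend A with probability q. General X is indifferent when 8q = −2q + 10(1−q), giving q = 1/2.
The value is 8·(1/2) + (0)·(1/2) = 4.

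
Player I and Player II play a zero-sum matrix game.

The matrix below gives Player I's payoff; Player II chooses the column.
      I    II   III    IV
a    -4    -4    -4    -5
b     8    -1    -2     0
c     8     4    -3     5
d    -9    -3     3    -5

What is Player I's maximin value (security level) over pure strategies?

The worst-case payoff for each row is a: -5, b: -2, c: -3, d: -9.
The best of these is -2.

-2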